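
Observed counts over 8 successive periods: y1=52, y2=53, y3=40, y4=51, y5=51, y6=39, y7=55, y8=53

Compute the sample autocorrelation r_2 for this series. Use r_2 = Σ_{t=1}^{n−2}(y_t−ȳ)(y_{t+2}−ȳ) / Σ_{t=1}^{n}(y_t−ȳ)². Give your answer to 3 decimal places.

Mean ȳ = (52 + 53 + 40 + 51 + 51 + 39 + 55 + 53)/8 = 49.2500
Deviations from mean: 2.7500, 3.7500, -9.2500, 1.7500, 1.7500, -10.2500, 5.7500, 3.7500
Numerator Σ_{t=1}^{6}(y_t−ȳ)(y_{t+2}−ȳ) = -81.3750
Denominator Σ(y_t−ȳ)² = 265.5000
r_2 = -81.3750 / 265.5000 = -0.306

-0.306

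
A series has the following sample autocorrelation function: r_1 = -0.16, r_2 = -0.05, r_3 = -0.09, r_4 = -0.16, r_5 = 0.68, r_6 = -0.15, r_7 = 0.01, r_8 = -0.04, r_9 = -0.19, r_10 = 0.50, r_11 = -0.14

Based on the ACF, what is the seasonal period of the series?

The largest autocorrelation is r_5 = 0.68, with a weaker echo at lag 10 (0.50); the remaining lags stay at or below 0.01.
The dominant spike at lag 5 indicates a seasonal period of 5.

5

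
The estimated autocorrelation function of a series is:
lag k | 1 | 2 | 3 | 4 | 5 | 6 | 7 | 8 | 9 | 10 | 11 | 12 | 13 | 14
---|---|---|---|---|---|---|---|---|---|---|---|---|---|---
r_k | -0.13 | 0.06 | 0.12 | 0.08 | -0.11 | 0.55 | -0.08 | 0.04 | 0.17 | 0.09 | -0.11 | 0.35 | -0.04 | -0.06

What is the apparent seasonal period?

The largest autocorrelation is r_6 = 0.55, with a weaker echo at lag 12 (0.35); the remaining lags stay at or below 0.17.
The dominant spike at lag 6 indicates a seasonal period of 6.

6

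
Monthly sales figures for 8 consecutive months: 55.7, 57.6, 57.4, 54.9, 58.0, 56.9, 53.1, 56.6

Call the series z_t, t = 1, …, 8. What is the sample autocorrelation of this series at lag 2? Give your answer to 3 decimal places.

Mean z̄ = (55.7 + 57.6 + 57.4 + 54.9 + 58.0 + 56.9 + 53.1 + 56.6)/8 = 56.2750
Deviations from mean: -0.5750, 1.3250, 1.1250, -1.3750, 1.7250, 0.6250, -3.1750, 0.3250
Σ(z_t−z̄)(z_{t+2}−z̄) = (-0.6469) + (-1.8219) + (1.9406) + (-0.8594) + (-5.4769) + (0.2031) = -6.6613
Denominator Σ(z_t−z̄)² = 18.7950
r_2 = -6.6613 / 18.7950 = -0.354

-0.354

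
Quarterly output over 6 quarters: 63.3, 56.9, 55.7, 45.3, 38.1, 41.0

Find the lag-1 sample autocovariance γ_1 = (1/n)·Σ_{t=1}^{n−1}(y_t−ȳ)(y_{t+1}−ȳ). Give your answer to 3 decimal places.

44.590

Mean ȳ = (63.3 + 56.9 + 55.7 + 45.3 + 38.1 + 41.0)/6 = 50.0500
Σ_{t=1}^{5}(y_t−ȳ)(y_{t+1}−ȳ) = 267.5375
γ_1 = 267.5375 / 6 = 44.590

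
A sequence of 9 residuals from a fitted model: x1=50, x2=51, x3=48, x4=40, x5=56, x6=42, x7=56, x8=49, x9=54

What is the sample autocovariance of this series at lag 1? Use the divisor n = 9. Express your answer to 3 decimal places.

-16.861

Mean x̄ = (50 + 51 + 48 + 40 + 56 + 42 + 56 + 49 + 54)/9 = 49.5556
Σ_{t=1}^{8}(x_t−x̄)(x_{t+1}−x̄) = -151.7531
γ_1 = -151.7531 / 9 = -16.861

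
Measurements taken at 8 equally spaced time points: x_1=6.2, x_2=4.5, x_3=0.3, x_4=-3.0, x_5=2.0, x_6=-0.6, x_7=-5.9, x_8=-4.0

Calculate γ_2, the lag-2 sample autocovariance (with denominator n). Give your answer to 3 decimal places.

-2.341

Mean x̄ = (6.2 + 4.5 + 0.3 − 3.0 + 2.0 − 0.6 − 5.9 − 4.0)/8 = -0.0625
Deviations: 6.2625, 4.5625, 0.3625, -2.9375, 2.0625, -0.5375, -5.8375, -3.9375
Σ_{t=1}^{6}(x_t−x̄)(x_{t+2}−x̄) = -18.7291
γ_2 = -18.7291 / 8 = -2.341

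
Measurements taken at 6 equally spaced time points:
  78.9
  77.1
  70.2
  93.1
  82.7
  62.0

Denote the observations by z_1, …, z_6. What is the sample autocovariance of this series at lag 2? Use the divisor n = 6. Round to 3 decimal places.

-49.149

Mean z̄ = (78.9 + 77.1 + 70.2 + 93.1 + 82.7 + 62.0)/6 = 77.3333
Σ_{t=1}^{4}(z_t−z̄)(z_{t+2}−z̄) = -294.8922
γ_2 = -294.8922 / 6 = -49.149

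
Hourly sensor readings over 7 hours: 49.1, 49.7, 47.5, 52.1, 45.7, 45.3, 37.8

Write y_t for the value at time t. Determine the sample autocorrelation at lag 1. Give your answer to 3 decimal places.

Mean ȳ = (49.1 + 49.7 + 47.5 + 52.1 + 45.7 + 45.3 + 37.8)/7 = 46.7429
Deviations from mean: 2.3571, 2.9571, 0.7571, 5.3571, -1.0429, -1.4429, -8.9429
Numerator Σ_{t=1}^{6}(y_t−ȳ)(y_{t+1}−ȳ) = 22.0867
Denominator Σ(y_t−ȳ)² = 126.7171
r_1 = 22.0867 / 126.7171 = 0.174

0.174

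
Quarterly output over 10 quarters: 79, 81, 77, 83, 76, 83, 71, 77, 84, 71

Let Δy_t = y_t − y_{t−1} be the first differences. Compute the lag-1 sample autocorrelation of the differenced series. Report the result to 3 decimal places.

-0.599

First differences Δy: 2, -4, 6, -7, 7, -12, 6, 7, -13
Mean of differences = -0.8889
Numerator Σ(Δy_t−Δȳ)(Δy_{t+1}−Δȳ) = -326.1235
Denominator Σ(Δy_t−Δȳ)² = 544.8889
r_1(Δy) = -326.1235 / 544.8889 = -0.599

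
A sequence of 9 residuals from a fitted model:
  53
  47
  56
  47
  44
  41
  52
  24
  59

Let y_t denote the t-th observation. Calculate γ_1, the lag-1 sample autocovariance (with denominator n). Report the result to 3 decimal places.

-44.778

Mean ȳ = (53 + 47 + 56 + 47 + 44 + 41 + 52 + 24 + 59)/9 = 47.0000
Σ_{t=1}^{8}(y_t−ȳ)(y_{t+1}−ȳ) = -403.0000
γ_1 = -403.0000 / 9 = -44.778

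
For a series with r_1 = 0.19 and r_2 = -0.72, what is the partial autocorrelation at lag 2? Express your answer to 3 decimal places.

φ_{22} = (r_2 − r_1²) / (1 − r_1²)
r_1² = (0.19)² = 0.0361
Numerator = -0.72 − 0.0361 = -0.7561; denominator = 1 − 0.0361 = 0.9639
φ_{22} = -0.7561 / 0.9639 = -0.784

-0.784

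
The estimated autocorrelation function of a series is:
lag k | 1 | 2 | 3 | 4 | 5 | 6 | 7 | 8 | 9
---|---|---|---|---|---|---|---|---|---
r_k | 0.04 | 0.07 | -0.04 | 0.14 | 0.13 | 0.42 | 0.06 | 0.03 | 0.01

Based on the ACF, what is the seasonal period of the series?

6

The largest autocorrelation is r_6 = 0.42; the remaining lags stay at or below 0.14.
The dominant spike at lag 6 indicates a seasonal period of 6.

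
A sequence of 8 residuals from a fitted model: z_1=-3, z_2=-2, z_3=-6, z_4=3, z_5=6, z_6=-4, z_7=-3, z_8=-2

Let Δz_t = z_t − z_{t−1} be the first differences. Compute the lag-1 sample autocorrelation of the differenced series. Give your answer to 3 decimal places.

First differences Δz: 1, -4, 9, 3, -10, 1, 1
Mean of differences = 0.1429
Numerator Σ(Δz_t−Δz̄)(Δz_{t+1}−Δz̄) = -51.8776
Denominator Σ(Δz_t−Δz̄)² = 208.8571
r_1(Δz) = -51.8776 / 208.8571 = -0.248

-0.248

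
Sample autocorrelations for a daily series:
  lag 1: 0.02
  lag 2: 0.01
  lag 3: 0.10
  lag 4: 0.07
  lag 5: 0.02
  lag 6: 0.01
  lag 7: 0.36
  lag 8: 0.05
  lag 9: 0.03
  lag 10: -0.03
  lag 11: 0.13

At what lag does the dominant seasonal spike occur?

The largest autocorrelation is r_7 = 0.36; the remaining lags stay at or below 0.13.
The dominant spike at lag 7 indicates a seasonal period of 7.

7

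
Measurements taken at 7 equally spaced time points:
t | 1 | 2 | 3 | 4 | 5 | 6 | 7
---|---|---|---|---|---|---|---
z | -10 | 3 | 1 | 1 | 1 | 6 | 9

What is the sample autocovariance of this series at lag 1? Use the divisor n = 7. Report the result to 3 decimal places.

Mean z̄ = (-10 + 3 + 1 + 1 + 1 + 6 + 9)/7 = 1.5714
Σ_{t=1}^{6}(z_t−z̄)(z_{t+1}−z̄) = 13.6735
γ_1 = 13.6735 / 7 = 1.953

1.953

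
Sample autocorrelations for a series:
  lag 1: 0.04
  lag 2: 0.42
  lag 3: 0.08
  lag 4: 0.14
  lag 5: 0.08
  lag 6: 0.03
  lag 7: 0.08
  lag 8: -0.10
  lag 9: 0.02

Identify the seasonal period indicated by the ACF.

2

The largest autocorrelation is r_2 = 0.42; the remaining lags stay at or below 0.14.
The dominant spike at lag 2 indicates a seasonal period of 2.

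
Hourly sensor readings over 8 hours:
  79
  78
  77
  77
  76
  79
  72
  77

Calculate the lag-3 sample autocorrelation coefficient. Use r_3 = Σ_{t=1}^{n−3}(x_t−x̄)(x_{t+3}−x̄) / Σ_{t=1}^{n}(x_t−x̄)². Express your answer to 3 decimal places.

Mean x̄ = (79 + 78 + 77 + 77 + 76 + 79 + 72 + 77)/8 = 76.8750
Deviations from mean: 2.1250, 1.1250, 0.1250, 0.1250, -0.8750, 2.1250, -4.8750, 0.1250
Numerator Σ_{t=1}^{5}(x_t−x̄)(x_{t+3}−x̄) = -1.1719
Denominator Σ(x_t−x̄)² = 34.8750
r_3 = -1.1719 / 34.8750 = -0.034

-0.034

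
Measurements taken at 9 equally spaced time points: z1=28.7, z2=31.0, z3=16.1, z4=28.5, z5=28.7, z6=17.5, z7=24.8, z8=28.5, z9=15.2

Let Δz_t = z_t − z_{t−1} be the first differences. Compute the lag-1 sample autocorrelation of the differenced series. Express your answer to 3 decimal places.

-0.453

First differences Δz: 2.3, -14.9, 12.4, 0.2, -11.2, 7.3, 3.7, -13.3
Mean of differences = -1.6875
Numerator Σ(Δz_t−Δz̄)(Δz_{t+1}−Δz̄) = -329.8164
Denominator Σ(Δz_t−Δz̄)² = 727.6288
r_1(Δz) = -329.8164 / 727.6288 = -0.453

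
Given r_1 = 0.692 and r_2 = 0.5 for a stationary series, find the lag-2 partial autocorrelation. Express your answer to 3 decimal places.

0.041

φ_{22} = (r_2 − r_1²) / (1 − r_1²)
r_1² = (0.692)² = 0.478864
Numerator = 0.5 − 0.4789 = 0.0211; denominator = 1 − 0.4789 = 0.5211
φ_{22} = 0.0211 / 0.5211 = 0.041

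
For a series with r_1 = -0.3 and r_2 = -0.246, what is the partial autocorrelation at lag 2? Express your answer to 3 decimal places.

φ_{22} = (r_2 − r_1²) / (1 − r_1²)
r_1² = (-0.3)² = 0.09
Numerator = -0.246 − 0.0900 = -0.3360; denominator = 1 − 0.0900 = 0.9100
φ_{22} = -0.3360 / 0.9100 = -0.369

-0.369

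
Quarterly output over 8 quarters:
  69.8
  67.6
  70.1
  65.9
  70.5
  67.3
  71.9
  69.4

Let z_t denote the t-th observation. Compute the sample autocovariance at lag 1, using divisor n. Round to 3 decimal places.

-2.125

Mean z̄ = (69.8 + 67.6 + 70.1 + 65.9 + 70.5 + 67.3 + 71.9 + 69.4)/8 = 69.0625
Deviations: 0.7375, -1.4625, 1.0375, -3.1625, 1.4375, -1.7625, 2.8375, 0.3375
Σ_{t=1}^{7}(z_t−z̄)(z_{t+1}−z̄) = -17.0002
γ_1 = -17.0002 / 8 = -2.125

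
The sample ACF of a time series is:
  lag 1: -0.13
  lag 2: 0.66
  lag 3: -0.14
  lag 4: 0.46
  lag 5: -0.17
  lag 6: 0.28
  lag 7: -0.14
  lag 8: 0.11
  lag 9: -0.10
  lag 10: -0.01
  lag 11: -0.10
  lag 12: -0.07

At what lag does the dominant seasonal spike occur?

The largest autocorrelation is r_2 = 0.66, with weaker echoes at lags 4 (0.46) and 6 (0.28); the remaining lags stay at or below 0.11.
The dominant spike at lag 2 indicates a seasonal period of 2.

2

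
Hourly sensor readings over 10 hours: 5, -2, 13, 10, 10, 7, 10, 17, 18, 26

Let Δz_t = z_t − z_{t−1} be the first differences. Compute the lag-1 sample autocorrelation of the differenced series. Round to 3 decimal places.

-0.478

First differences Δz: -7, 15, -3, 0, -3, 3, 7, 1, 8
Mean of differences = 2.3333
Numerator Σ(Δz_t−Δz̄)(Δz_{t+1}−Δz̄) = -175.1111
Denominator Σ(Δz_t−Δz̄)² = 366.0000
r_1(Δz) = -175.1111 / 366.0000 = -0.478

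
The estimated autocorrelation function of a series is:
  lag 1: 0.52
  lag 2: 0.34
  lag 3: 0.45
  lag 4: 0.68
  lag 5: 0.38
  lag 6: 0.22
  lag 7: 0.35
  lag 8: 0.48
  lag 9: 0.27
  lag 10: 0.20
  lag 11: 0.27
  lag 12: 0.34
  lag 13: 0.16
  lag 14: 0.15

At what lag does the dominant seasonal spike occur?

4

The largest autocorrelation is r_4 = 0.68; the remaining lags stay at or below 0.52. The elevated value at lag 1 (0.52), dropping to 0.34 at lag 2, reflects decaying short-term dependence rather than seasonality.
The dominant spike at lag 4 indicates a seasonal period of 4.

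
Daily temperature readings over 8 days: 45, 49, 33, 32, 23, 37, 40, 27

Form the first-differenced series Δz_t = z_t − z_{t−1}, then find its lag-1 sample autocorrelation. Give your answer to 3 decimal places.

First differences Δz: 4, -16, -1, -9, 14, 3, -13
Mean of differences = -2.5714
Numerator Σ(Δz_t−Δz̄)(Δz_{t+1}−Δz̄) = -191.7551
Denominator Σ(Δz_t−Δz̄)² = 681.7143
r_1(Δz) = -191.7551 / 681.7143 = -0.281

-0.281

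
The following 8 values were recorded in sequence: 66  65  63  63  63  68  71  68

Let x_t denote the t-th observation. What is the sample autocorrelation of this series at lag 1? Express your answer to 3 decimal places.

Mean x̄ = (66 + 65 + 63 + 63 + 63 + 68 + 71 + 68)/8 = 65.8750
Σ(x_t−x̄)(x_{t+1}−x̄) = (-0.1094) + (2.5156) + (8.2656) + (8.2656) + (-6.1094) + (10.8906) + (10.8906) = 34.6094
Denominator Σ(x_t−x̄)² = 60.8750
r_1 = 34.6094 / 60.8750 = 0.569

0.569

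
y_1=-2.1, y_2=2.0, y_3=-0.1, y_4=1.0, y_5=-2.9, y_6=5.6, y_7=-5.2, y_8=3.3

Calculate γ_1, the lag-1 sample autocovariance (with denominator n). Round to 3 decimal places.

-8.755

Mean ȳ = (-2.1 + 2.0 − 0.1 + 1.0 − 2.9 + 5.6 − 5.2 + 3.3)/8 = 0.2000
Deviations: -2.3000, 1.8000, -0.3000, 0.8000, -3.1000, 5.4000, -5.4000, 3.1000
Σ_{t=1}^{7}(y_t−ȳ)(y_{t+1}−ȳ) = -70.0400
γ_1 = -70.0400 / 8 = -8.755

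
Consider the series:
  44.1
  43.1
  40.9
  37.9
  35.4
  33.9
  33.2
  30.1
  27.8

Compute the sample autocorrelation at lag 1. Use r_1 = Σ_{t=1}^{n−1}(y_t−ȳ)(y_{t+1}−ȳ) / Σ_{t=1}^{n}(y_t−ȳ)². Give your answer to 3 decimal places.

0.667

Mean ȳ = (44.1 + 43.1 + 40.9 + 37.9 + 35.4 + 33.9 + 33.2 + 30.1 + 27.8)/9 = 36.2667
Numerator Σ_{t=1}^{8}(y_t−ȳ)(y_{t+1}−ȳ) = 171.7722
Denominator Σ(y_t−ȳ)² = 257.6600
r_1 = 171.7722 / 257.6600 = 0.667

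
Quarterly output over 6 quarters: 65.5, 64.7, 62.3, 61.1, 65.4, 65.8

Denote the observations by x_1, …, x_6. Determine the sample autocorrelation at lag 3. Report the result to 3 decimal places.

-0.339

Mean x̄ = (65.5 + 64.7 + 62.3 + 61.1 + 65.4 + 65.8)/6 = 64.1333
Σ(x_t−x̄)(x_{t+3}−x̄) = (-4.1456) + (0.7178) + (-3.0556) = -6.4833
Denominator Σ(x_t−x̄)² = 19.1333
r_3 = -6.4833 / 19.1333 = -0.339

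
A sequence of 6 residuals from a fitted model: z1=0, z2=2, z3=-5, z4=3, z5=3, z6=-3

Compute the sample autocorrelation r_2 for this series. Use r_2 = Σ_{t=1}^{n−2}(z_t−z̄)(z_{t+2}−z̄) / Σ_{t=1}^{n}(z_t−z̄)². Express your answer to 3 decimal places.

Mean z̄ = (0 + 2 − 5 + 3 + 3 − 3)/6 = 0.0000
Numerator Σ_{t=1}^{4}(z_t−z̄)(z_{t+2}−z̄) = -18.0000
Denominator Σ(z_t−z̄)² = 56.0000
r_2 = -18.0000 / 56.0000 = -0.321

-0.321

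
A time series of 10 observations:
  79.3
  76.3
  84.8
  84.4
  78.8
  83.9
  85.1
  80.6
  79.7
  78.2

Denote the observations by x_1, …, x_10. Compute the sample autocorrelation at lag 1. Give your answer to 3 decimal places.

0.033

Mean x̄ = (79.3 + 76.3 + 84.8 + 84.4 + 78.8 + 83.9 + 85.1 + 80.6 + 79.7 + 78.2)/10 = 81.1100
Numerator Σ_{t=1}^{9}(x_t−x̄)(x_{t+1}−x̄) = 2.9719
Denominator Σ(x_t−x̄)² = 90.6090
r_1 = 2.9719 / 90.6090 = 0.033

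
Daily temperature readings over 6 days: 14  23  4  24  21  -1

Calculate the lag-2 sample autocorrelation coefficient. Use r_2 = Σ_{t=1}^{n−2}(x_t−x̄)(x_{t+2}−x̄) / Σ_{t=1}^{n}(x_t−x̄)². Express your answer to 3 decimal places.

-0.234

Mean x̄ = (14 + 23 + 4 + 24 + 21 − 1)/6 = 14.1667
Deviations from mean: -0.1667, 8.8333, -10.1667, 9.8333, 6.8333, -15.1667
Numerator Σ_{t=1}^{4}(x_t−x̄)(x_{t+2}−x̄) = -130.0556
Denominator Σ(x_t−x̄)² = 554.8333
r_2 = -130.0556 / 554.8333 = -0.234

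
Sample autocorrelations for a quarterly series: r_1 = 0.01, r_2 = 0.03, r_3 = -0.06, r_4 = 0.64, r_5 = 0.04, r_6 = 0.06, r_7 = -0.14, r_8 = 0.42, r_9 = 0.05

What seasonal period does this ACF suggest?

4

The largest autocorrelation is r_4 = 0.64, with a weaker echo at lag 8 (0.42); the remaining lags stay at or below 0.06.
The dominant spike at lag 4 indicates a seasonal period of 4.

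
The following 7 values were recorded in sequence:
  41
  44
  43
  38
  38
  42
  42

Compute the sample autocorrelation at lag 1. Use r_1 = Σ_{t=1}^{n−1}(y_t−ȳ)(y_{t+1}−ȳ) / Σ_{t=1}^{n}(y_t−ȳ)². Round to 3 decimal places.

0.212

Mean ȳ = (41 + 44 + 43 + 38 + 38 + 42 + 42)/7 = 41.1429
Deviations from mean: -0.1429, 2.8571, 1.8571, -3.1429, -3.1429, 0.8571, 0.8571
Σ(y_t−ȳ)(y_{t+1}−ȳ) = (-0.4082) + (5.3061) + (-5.8367) + (9.8776) + (-2.6939) + (0.7347) = 6.9796
Denominator Σ(y_t−ȳ)² = 32.8571
r_1 = 6.9796 / 32.8571 = 0.212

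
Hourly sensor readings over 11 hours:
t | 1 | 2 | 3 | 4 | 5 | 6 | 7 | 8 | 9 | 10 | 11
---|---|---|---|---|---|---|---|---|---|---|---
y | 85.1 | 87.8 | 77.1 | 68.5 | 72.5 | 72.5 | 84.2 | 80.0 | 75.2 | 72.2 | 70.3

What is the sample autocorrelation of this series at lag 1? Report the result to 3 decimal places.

Mean ȳ = (85.1 + 87.8 + 77.1 + 68.5 + 72.5 + 72.5 + 84.2 + 80.0 + 75.2 + 72.2 + 70.3)/11 = 76.8545
Numerator Σ_{t=1}^{10}(y_t−ȳ)(y_{t+1}−ȳ) = 170.3525
Denominator Σ(y_t−ȳ)² = 426.7873
r_1 = 170.3525 / 426.7873 = 0.399

0.399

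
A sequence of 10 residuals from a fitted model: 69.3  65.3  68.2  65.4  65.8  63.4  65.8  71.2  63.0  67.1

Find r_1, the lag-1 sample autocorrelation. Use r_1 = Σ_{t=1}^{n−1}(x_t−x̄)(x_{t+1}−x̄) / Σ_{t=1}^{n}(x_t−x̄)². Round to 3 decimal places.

Mean x̄ = (69.3 + 65.3 + 68.2 + 65.4 + 65.8 + 63.4 + 65.8 + 71.2 + 63.0 + 67.1)/10 = 66.4500
Numerator Σ_{t=1}^{9}(x_t−x̄)(x_{t+1}−x̄) = -24.1975
Denominator Σ(x_t−x̄)² = 58.6450
r_1 = -24.1975 / 58.6450 = -0.413

-0.413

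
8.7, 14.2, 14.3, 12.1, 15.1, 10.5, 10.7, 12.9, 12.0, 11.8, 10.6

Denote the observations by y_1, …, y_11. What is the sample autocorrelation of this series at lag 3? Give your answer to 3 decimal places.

0.123

Mean ȳ = (8.7 + 14.2 + 14.3 + 12.1 + 15.1 + 10.5 + 10.7 + 12.9 + 12.0 + 11.8 + 10.6)/11 = 12.0818
Numerator Σ_{t=1}^{8}(y_t−ȳ)(y_{t+3}−ȳ) = 4.5736
Denominator Σ(y_t−ȳ)² = 37.3164
r_3 = 4.5736 / 37.3164 = 0.123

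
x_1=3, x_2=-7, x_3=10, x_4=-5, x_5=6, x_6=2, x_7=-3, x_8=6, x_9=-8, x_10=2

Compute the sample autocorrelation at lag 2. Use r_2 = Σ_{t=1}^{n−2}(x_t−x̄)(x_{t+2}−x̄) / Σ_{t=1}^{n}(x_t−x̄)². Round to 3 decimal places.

0.405

Mean x̄ = (3 − 7 + 10 − 5 + 6 + 2 − 3 + 6 − 8 + 2)/10 = 0.6000
Numerator Σ_{t=1}^{8}(x_t−x̄)(x_{t+2}−x̄) = 134.6800
Denominator Σ(x_t−x̄)² = 332.4000
r_2 = 134.6800 / 332.4000 = 0.405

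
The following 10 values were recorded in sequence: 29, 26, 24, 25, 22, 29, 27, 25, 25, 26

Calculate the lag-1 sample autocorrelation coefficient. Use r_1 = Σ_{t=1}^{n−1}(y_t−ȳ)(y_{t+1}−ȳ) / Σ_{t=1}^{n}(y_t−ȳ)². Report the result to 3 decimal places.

Mean ȳ = (29 + 26 + 24 + 25 + 22 + 29 + 27 + 25 + 25 + 26)/10 = 25.8000
Numerator Σ_{t=1}^{9}(y_t−ȳ)(y_{t+1}−ȳ) = -4.0400
Denominator Σ(y_t−ȳ)² = 41.6000
r_1 = -4.0400 / 41.6000 = -0.097

-0.097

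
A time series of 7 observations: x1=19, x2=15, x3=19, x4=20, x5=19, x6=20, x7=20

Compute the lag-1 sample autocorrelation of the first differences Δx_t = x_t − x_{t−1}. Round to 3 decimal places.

First differences Δx: -4, 4, 1, -1, 1, 0
Mean of differences = 0.1667
Numerator Σ(Δx_t−Δx̄)(Δx_{t+1}−Δx̄) = -14.8611
Denominator Σ(Δx_t−Δx̄)² = 34.8333
r_1(Δx) = -14.8611 / 34.8333 = -0.427

-0.427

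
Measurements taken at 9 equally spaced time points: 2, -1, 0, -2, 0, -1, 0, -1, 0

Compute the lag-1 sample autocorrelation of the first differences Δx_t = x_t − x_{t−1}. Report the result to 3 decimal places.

-0.654

First differences Δx: -3, 1, -2, 2, -1, 1, -1, 1
Mean of differences = -0.2500
Numerator Σ(Δx_t−Δx̄)(Δx_{t+1}−Δx̄) = -14.0625
Denominator Σ(Δx_t−Δx̄)² = 21.5000
r_1(Δx) = -14.0625 / 21.5000 = -0.654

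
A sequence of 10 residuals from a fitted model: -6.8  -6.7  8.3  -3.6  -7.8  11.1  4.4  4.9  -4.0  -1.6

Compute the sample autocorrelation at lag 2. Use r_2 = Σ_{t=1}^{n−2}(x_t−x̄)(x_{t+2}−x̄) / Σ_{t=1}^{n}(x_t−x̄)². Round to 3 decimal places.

Mean x̄ = (-6.8 − 6.7 + 8.3 − 3.6 − 7.8 + 11.1 + 4.4 + 4.9 − 4.0 − 1.6)/10 = -0.1800
Numerator Σ_{t=1}^{8}(x_t−x̄)(x_{t+2}−x̄) = -139.3408
Denominator Σ(x_t−x̄)² = 418.6360
r_2 = -139.3408 / 418.6360 = -0.333

-0.333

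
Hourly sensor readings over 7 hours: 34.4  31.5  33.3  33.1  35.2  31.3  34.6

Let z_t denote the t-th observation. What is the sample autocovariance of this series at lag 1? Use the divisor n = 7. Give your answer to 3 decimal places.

-1.239

Mean z̄ = (34.4 + 31.5 + 33.3 + 33.1 + 35.2 + 31.3 + 34.6)/7 = 33.3429
Deviations: 1.0571, -1.8429, -0.0429, -0.2429, 1.8571, -2.0429, 1.2571
Σ_{t=1}^{6}(z_t−z̄)(z_{t+1}−z̄) = -8.6718
γ_1 = -8.6718 / 7 = -1.239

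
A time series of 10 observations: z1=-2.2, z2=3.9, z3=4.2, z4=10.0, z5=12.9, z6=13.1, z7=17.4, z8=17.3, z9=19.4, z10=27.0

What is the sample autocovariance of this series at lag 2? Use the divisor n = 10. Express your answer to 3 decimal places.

Mean z̄ = (-2.2 + 3.9 + 4.2 + 10.0 + 12.9 + 13.1 + 17.4 + 17.3 + 19.4 + 27.0)/10 = 12.3000
Σ_{t=1}^{8}(z_t−z̄)(z_{t+2}−z̄) = 246.8400
γ_2 = 246.8400 / 10 = 24.684

24.684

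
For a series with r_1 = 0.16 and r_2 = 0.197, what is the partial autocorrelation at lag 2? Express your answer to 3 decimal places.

0.176

φ_{22} = (r_2 − r_1²) / (1 − r_1²)
r_1² = (0.16)² = 0.0256
Numerator = 0.197 − 0.0256 = 0.1714; denominator = 1 − 0.0256 = 0.9744
φ_{22} = 0.1714 / 0.9744 = 0.176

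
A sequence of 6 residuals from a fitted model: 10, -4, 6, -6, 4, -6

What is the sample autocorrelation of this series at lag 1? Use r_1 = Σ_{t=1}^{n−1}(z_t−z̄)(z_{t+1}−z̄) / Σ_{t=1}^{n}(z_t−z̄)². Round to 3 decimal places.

-0.625

Mean z̄ = (10 − 4 + 6 − 6 + 4 − 6)/6 = 0.6667
Deviations from mean: 9.3333, -4.6667, 5.3333, -6.6667, 3.3333, -6.6667
Numerator Σ_{t=1}^{5}(z_t−z̄)(z_{t+1}−z̄) = -148.4444
Denominator Σ(z_t−z̄)² = 237.3333
r_1 = -148.4444 / 237.3333 = -0.625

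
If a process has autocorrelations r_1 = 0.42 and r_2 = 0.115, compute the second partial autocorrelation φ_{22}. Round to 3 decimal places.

-0.075

φ_{22} = (r_2 − r_1²) / (1 − r_1²)
r_1² = (0.42)² = 0.1764
Numerator = 0.115 − 0.1764 = -0.0614; denominator = 1 − 0.1764 = 0.8236
φ_{22} = -0.0614 / 0.8236 = -0.075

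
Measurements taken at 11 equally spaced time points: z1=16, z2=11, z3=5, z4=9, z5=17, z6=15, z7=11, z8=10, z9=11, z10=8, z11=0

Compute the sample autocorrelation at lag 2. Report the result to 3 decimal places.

Mean z̄ = (16 + 11 + 5 + 9 + 17 + 15 + 11 + 10 + 11 + 8 + 0)/11 = 10.2727
Numerator Σ_{t=1}^{9}(z_t−z̄)(z_{t+2}−z̄) = -75.3306
Denominator Σ(z_t−z̄)² = 242.1818
r_2 = -75.3306 / 242.1818 = -0.311

-0.311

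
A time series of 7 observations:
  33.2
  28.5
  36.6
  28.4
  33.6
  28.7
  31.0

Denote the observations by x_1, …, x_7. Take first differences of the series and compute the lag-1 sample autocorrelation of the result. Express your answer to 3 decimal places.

First differences Δx: -4.7, 8.1, -8.2, 5.2, -4.9, 2.3
Mean of differences = -0.3667
Numerator Σ(Δx_t−Δx̄)(Δx_{t+1}−Δx̄) = -183.9411
Denominator Σ(Δx_t−Δx̄)² = 210.4733
r_1(Δx) = -183.9411 / 210.4733 = -0.874

-0.874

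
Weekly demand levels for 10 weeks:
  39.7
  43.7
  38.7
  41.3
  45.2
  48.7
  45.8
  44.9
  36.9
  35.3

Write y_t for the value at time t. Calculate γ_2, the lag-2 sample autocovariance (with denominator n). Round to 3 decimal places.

-1.632

Mean ȳ = (39.7 + 43.7 + 38.7 + 41.3 + 45.2 + 48.7 + 45.8 + 44.9 + 36.9 + 35.3)/10 = 42.0200
Σ_{t=1}^{8}(y_t−ȳ)(y_{t+2}−ȳ) = -16.3228
γ_2 = -16.3228 / 10 = -1.632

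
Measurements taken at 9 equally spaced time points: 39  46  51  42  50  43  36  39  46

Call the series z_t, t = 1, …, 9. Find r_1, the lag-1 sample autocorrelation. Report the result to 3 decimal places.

Mean z̄ = (39 + 46 + 51 + 42 + 50 + 43 + 36 + 39 + 46)/9 = 43.5556
Numerator Σ_{t=1}^{8}(z_t−z̄)(z_{t+1}−z̄) = 9.3580
Denominator Σ(z_t−z̄)² = 210.2222
r_1 = 9.3580 / 210.2222 = 0.045

0.045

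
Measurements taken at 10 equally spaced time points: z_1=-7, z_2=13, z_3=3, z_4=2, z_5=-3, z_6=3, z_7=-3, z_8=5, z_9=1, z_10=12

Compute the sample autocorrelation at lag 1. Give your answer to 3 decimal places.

Mean z̄ = (-7 + 13 + 3 + 2 − 3 + 3 − 3 + 5 + 1 + 12)/10 = 2.6000
Numerator Σ_{t=1}^{9}(z_t−z̄)(z_{t+1}−z̄) = -129.3600
Denominator Σ(z_t−z̄)² = 360.4000
r_1 = -129.3600 / 360.4000 = -0.359

-0.359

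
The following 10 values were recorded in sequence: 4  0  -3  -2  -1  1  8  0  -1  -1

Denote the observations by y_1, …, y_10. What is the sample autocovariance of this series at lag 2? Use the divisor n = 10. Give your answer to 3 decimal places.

Mean ȳ = (4 + 0 − 3 − 2 − 1 + 1 + 8 + 0 − 1 − 1)/10 = 0.5000
Σ_{t=1}^{8}(y_t−ȳ)(y_{t+2}−ȳ) = -29.0000
γ_2 = -29.0000 / 10 = -2.900

-2.900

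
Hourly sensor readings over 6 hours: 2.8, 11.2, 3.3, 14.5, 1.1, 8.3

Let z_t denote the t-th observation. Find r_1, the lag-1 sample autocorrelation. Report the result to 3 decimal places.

Mean z̄ = (2.8 + 11.2 + 3.3 + 14.5 + 1.1 + 8.3)/6 = 6.8667
Deviations from mean: -4.0667, 4.3333, -3.5667, 7.6333, -5.7667, 1.4333
Σ(z_t−z̄)(z_{t+1}−z̄) = (-17.6222) + (-15.4556) + (-27.2256) + (-44.0189) + (-8.2656) = -112.5878
Denominator Σ(z_t−z̄)² = 141.6133
r_1 = -112.5878 / 141.6133 = -0.795

-0.795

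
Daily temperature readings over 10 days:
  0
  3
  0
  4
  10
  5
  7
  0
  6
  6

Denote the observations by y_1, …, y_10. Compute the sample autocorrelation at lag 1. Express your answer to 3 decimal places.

Mean ȳ = (0 + 3 + 0 + 4 + 10 + 5 + 7 + 0 + 6 + 6)/10 = 4.1000
Numerator Σ_{t=1}^{9}(y_t−ȳ)(y_{t+1}−ȳ) = 0.6900
Denominator Σ(y_t−ȳ)² = 102.9000
r_1 = 0.6900 / 102.9000 = 0.007

0.007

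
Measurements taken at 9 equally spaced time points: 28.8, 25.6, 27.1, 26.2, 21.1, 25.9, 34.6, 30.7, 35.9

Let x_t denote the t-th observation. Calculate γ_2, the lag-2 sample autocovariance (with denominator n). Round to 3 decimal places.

Mean x̄ = (28.8 + 25.6 + 27.1 + 26.2 + 21.1 + 25.9 + 34.6 + 30.7 + 35.9)/9 = 28.4333
Σ_{t=1}^{7}(x_t−x̄)(x_{t+2}−x̄) = 16.3544
γ_2 = 16.3544 / 9 = 1.817

1.817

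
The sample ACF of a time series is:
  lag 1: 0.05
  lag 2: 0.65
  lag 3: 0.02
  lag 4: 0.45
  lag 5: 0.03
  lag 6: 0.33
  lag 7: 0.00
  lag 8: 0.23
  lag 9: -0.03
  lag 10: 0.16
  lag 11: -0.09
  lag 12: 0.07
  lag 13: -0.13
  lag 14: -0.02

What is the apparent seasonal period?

The largest autocorrelation is r_2 = 0.65, with weaker echoes at lags 4 (0.45), 6 (0.33), 8 (0.23) and 10 (0.16); the remaining lags stay at or below 0.07.
The dominant spike at lag 2 indicates a seasonal period of 2.

2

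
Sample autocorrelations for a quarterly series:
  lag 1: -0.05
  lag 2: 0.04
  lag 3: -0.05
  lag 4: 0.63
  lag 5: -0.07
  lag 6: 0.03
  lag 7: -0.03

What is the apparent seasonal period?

4

The largest autocorrelation is r_4 = 0.63; the remaining lags stay at or below 0.04.
The dominant spike at lag 4 indicates a seasonal period of 4.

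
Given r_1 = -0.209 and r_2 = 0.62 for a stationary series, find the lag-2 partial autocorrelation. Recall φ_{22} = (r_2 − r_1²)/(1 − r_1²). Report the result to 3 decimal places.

0.603

φ_{22} = (r_2 − r_1²) / (1 − r_1²)
r_1² = (-0.209)² = 0.043681
Numerator = 0.62 − 0.0437 = 0.5763; denominator = 1 − 0.0437 = 0.9563
φ_{22} = 0.5763 / 0.9563 = 0.603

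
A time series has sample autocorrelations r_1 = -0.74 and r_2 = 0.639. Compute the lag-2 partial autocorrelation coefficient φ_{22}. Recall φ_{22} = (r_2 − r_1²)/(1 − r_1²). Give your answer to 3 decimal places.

0.202

φ_{22} = (r_2 − r_1²) / (1 − r_1²)
r_1² = (-0.74)² = 0.5476
Numerator = 0.639 − 0.5476 = 0.0914; denominator = 1 − 0.5476 = 0.4524
φ_{22} = 0.0914 / 0.4524 = 0.202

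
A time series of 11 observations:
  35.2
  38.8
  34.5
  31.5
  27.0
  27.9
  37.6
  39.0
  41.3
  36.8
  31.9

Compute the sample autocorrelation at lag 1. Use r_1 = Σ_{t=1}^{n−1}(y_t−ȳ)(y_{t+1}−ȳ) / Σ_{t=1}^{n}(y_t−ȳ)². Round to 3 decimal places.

Mean ȳ = (35.2 + 38.8 + 34.5 + 31.5 + 27.0 + 27.9 + 37.6 + 39.0 + 41.3 + 36.8 + 31.9)/11 = 34.6818
Numerator Σ_{t=1}^{10}(y_t−ȳ)(y_{t+1}−ȳ) = 108.0179
Denominator Σ(y_t−ȳ)² = 215.5764
r_1 = 108.0179 / 215.5764 = 0.501

0.501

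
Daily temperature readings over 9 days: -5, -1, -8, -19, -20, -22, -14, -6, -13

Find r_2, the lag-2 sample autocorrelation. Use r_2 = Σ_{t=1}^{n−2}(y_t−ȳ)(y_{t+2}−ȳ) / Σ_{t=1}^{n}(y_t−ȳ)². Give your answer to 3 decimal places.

-0.120

Mean ȳ = (-5 − 1 − 8 − 19 − 20 − 22 − 14 − 6 − 13)/9 = -12.0000
Numerator Σ_{t=1}^{7}(y_t−ȳ)(y_{t+2}−ȳ) = -53.0000
Denominator Σ(y_t−ȳ)² = 440.0000
r_2 = -53.0000 / 440.0000 = -0.120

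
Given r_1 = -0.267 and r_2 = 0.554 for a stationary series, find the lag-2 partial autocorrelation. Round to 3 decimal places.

φ_{22} = (r_2 − r_1²) / (1 − r_1²)
r_1² = (-0.267)² = 0.071289
Numerator = 0.554 − 0.0713 = 0.4827; denominator = 1 − 0.0713 = 0.9287
φ_{22} = 0.4827 / 0.9287 = 0.520

0.520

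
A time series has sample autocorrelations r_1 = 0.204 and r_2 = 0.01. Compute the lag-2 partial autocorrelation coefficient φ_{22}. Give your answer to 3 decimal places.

-0.033

φ_{22} = (r_2 − r_1²) / (1 − r_1²)
r_1² = (0.204)² = 0.041616
Numerator = 0.01 − 0.0416 = -0.0316; denominator = 1 − 0.0416 = 0.9584
φ_{22} = -0.0316 / 0.9584 = -0.033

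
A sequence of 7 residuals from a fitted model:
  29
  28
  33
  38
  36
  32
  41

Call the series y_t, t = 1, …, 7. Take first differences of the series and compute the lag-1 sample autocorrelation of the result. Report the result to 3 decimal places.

First differences Δy: -1, 5, 5, -2, -4, 9
Mean of differences = 2.0000
Numerator Σ(Δy_t−Δȳ)(Δy_{t+1}−Δȳ) = -30.0000
Denominator Σ(Δy_t−Δȳ)² = 128.0000
r_1(Δy) = -30.0000 / 128.0000 = -0.234

-0.234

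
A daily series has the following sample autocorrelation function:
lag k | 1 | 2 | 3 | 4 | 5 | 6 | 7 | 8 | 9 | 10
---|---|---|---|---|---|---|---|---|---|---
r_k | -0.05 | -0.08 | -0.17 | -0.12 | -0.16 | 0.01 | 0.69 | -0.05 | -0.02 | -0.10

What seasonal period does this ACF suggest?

7

The largest autocorrelation is r_7 = 0.69; the remaining lags stay at or below 0.01.
The dominant spike at lag 7 indicates a seasonal period of 7.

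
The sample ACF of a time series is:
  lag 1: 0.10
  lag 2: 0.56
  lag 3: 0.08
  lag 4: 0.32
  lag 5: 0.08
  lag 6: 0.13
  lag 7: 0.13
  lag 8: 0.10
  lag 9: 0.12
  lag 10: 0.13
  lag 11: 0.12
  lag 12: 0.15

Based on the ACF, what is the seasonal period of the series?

The largest autocorrelation is r_2 = 0.56, with weaker echoes at lags 4 (0.32) and 12 (0.15); the remaining lags stay at or below 0.13.
The dominant spike at lag 2 indicates a seasonal period of 2.

2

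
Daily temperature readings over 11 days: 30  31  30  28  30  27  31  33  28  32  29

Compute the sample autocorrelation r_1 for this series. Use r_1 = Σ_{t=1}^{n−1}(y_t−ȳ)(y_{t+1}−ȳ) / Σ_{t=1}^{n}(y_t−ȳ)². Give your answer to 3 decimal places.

Mean ȳ = (30 + 31 + 30 + 28 + 30 + 27 + 31 + 33 + 28 + 32 + 29)/11 = 29.9091
Numerator Σ_{t=1}^{10}(y_t−ȳ)(y_{t+1}−ȳ) = -12.0083
Denominator Σ(y_t−ȳ)² = 32.9091
r_1 = -12.0083 / 32.9091 = -0.365

-0.365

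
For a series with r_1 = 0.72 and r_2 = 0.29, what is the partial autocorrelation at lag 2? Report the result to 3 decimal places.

φ_{22} = (r_2 − r_1²) / (1 − r_1²)
r_1² = (0.72)² = 0.5184
Numerator = 0.29 − 0.5184 = -0.2284; denominator = 1 − 0.5184 = 0.4816
φ_{22} = -0.2284 / 0.4816 = -0.474

-0.474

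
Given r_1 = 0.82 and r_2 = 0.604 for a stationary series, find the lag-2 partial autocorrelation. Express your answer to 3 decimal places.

φ_{22} = (r_2 − r_1²) / (1 − r_1²)
r_1² = (0.82)² = 0.6724
Numerator = 0.604 − 0.6724 = -0.0684; denominator = 1 − 0.6724 = 0.3276
φ_{22} = -0.0684 / 0.3276 = -0.209

-0.209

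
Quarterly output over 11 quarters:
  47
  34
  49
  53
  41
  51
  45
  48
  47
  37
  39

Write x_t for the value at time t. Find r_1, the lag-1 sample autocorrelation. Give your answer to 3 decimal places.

Mean x̄ = (47 + 34 + 49 + 53 + 41 + 51 + 45 + 48 + 47 + 37 + 39)/11 = 44.6364
Numerator Σ_{t=1}^{10}(x_t−x̄)(x_{t+1}−x̄) = -52.1322
Denominator Σ(x_t−x̄)² = 368.5455
r_1 = -52.1322 / 368.5455 = -0.141

-0.141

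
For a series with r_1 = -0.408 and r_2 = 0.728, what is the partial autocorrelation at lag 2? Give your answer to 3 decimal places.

0.674

φ_{22} = (r_2 − r_1²) / (1 − r_1²)
r_1² = (-0.408)² = 0.166464
Numerator = 0.728 − 0.1665 = 0.5615; denominator = 1 − 0.1665 = 0.8335
φ_{22} = 0.5615 / 0.8335 = 0.674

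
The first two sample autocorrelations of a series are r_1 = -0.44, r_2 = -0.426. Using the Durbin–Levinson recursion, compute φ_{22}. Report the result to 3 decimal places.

φ_{22} = (r_2 − r_1²) / (1 − r_1²)
r_1² = (-0.44)² = 0.1936
Numerator = -0.426 − 0.1936 = -0.6196; denominator = 1 − 0.1936 = 0.8064
φ_{22} = -0.6196 / 0.8064 = -0.768

-0.768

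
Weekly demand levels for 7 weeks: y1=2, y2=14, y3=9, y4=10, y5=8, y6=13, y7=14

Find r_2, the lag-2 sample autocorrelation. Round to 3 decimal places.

0.018

Mean ȳ = (2 + 14 + 9 + 10 + 8 + 13 + 14)/7 = 10.0000
Deviations from mean: -8.0000, 4.0000, -1.0000, 0.0000, -2.0000, 3.0000, 4.0000
Σ(y_t−ȳ)(y_{t+2}−ȳ) = (8.0000) + (0.0000) + (2.0000) + (0.0000) + (-8.0000) = 2.0000
Denominator Σ(y_t−ȳ)² = 110.0000
r_2 = 2.0000 / 110.0000 = 0.018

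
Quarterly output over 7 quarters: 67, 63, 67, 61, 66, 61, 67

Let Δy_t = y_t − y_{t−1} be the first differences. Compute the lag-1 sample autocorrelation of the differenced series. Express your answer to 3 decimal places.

-0.812

First differences Δy: -4, 4, -6, 5, -5, 6
Mean of differences = 0.0000
Numerator Σ(Δy_t−Δȳ)(Δy_{t+1}−Δȳ) = -125.0000
Denominator Σ(Δy_t−Δȳ)² = 154.0000
r_1(Δy) = -125.0000 / 154.0000 = -0.812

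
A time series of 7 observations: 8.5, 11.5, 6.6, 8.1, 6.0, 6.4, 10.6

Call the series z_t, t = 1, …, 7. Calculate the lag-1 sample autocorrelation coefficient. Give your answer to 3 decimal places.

Mean z̄ = (8.5 + 11.5 + 6.6 + 8.1 + 6.0 + 6.4 + 10.6)/7 = 8.2429
Deviations from mean: 0.2571, 3.2571, -1.6429, -0.1429, -2.2429, -1.8429, 2.3571
Σ(z_t−z̄)(z_{t+1}−z̄) = (0.8376) + (-5.3510) + (0.2347) + (0.3204) + (4.1333) + (-4.3439) = -4.1690
Denominator Σ(z_t−z̄)² = 27.3771
r_1 = -4.1690 / 27.3771 = -0.152

-0.152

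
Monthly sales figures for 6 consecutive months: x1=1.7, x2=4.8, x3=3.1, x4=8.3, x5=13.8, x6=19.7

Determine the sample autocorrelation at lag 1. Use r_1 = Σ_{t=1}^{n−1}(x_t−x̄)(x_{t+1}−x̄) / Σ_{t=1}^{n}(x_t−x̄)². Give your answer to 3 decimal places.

0.432

Mean x̄ = (1.7 + 4.8 + 3.1 + 8.3 + 13.8 + 19.7)/6 = 8.5667
Σ(x_t−x̄)(x_{t+1}−x̄) = (25.8644) + (20.5911) + (1.4578) + (-1.3956) + (58.2644) = 104.7822
Denominator Σ(x_t−x̄)² = 242.6333
r_1 = 104.7822 / 242.6333 = 0.432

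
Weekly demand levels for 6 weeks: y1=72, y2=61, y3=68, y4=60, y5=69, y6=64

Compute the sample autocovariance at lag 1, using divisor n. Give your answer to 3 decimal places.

Mean ȳ = (72 + 61 + 68 + 60 + 69 + 64)/6 = 65.6667
Σ_{t=1}^{5}(y_t−ȳ)(y_{t+1}−ȳ) = -78.1111
γ_1 = -78.1111 / 6 = -13.019

-13.019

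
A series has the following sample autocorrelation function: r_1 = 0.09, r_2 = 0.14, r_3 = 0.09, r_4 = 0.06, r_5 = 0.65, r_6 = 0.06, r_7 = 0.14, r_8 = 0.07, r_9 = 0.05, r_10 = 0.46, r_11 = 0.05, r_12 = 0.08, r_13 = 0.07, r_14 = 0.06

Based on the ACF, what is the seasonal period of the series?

The largest autocorrelation is r_5 = 0.65, with a weaker echo at lag 10 (0.46); the remaining lags stay at or below 0.14.
The dominant spike at lag 5 indicates a seasonal period of 5.

5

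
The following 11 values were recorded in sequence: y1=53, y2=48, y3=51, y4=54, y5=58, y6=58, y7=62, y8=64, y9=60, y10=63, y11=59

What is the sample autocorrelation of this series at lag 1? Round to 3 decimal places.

Mean ȳ = (53 + 48 + 51 + 54 + 58 + 58 + 62 + 64 + 60 + 63 + 59)/11 = 57.2727
Numerator Σ_{t=1}^{10}(y_t−ȳ)(y_{t+1}−ȳ) = 195.5620
Denominator Σ(y_t−ȳ)² = 266.1818
r_1 = 195.5620 / 266.1818 = 0.735

0.735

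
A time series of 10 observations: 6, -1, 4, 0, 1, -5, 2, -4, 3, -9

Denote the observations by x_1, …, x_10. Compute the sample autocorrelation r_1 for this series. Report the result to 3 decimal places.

Mean x̄ = (6 − 1 + 4 + 0 + 1 − 5 + 2 − 4 + 3 − 9)/10 = -0.3000
Numerator Σ_{t=1}^{9}(x_t−x̄)(x_{t+1}−x̄) = -72.0900
Denominator Σ(x_t−x̄)² = 188.1000
r_1 = -72.0900 / 188.1000 = -0.383

-0.383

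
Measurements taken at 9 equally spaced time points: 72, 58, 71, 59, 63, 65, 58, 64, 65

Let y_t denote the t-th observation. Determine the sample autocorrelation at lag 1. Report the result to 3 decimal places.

-0.602

Mean ȳ = (72 + 58 + 71 + 59 + 63 + 65 + 58 + 64 + 65)/9 = 63.8889
Numerator Σ_{t=1}^{8}(y_t−ȳ)(y_{t+1}−ȳ) = -128.1235
Denominator Σ(y_t−ȳ)² = 212.8889
r_1 = -128.1235 / 212.8889 = -0.602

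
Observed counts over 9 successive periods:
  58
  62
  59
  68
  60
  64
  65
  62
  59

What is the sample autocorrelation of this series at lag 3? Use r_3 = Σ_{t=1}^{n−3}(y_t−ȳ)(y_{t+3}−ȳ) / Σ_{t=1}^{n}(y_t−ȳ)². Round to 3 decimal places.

Mean ȳ = (58 + 62 + 59 + 68 + 60 + 64 + 65 + 62 + 59)/9 = 61.8889
Numerator Σ_{t=1}^{6}(y_t−ȳ)(y_{t+3}−ȳ) = -17.3704
Denominator Σ(y_t−ȳ)² = 86.8889
r_3 = -17.3704 / 86.8889 = -0.200

-0.200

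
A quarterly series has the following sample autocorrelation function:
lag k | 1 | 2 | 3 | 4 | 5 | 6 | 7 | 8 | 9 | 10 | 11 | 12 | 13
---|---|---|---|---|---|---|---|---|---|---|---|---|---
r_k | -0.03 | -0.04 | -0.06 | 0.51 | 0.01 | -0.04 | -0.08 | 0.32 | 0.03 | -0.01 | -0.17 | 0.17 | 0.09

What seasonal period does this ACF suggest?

The largest autocorrelation is r_4 = 0.51, with weaker echoes at lags 8 (0.32) and 12 (0.17); the remaining lags stay at or below 0.09.
The dominant spike at lag 4 indicates a seasonal period of 4.

4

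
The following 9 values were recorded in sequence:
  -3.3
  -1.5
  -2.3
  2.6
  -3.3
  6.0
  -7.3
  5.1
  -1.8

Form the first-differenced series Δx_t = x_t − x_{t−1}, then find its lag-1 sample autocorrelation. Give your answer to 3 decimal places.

First differences Δx: 1.8, -0.8, 4.9, -5.9, 9.3, -13.3, 12.4, -6.9
Mean of differences = 0.1875
Numerator Σ(Δx_t−Δx̄)(Δx_{t+1}−Δx̄) = -464.5827
Denominator Σ(Δx_t−Δx̄)² = 527.1688
r_1(Δx) = -464.5827 / 527.1688 = -0.881

-0.881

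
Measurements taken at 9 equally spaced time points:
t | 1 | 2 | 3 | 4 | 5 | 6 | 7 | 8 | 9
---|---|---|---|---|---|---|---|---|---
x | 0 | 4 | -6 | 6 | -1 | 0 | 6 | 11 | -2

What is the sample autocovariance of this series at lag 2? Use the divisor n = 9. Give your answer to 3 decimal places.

Mean x̄ = (0 + 4 − 6 + 6 − 1 + 0 + 6 + 11 − 2)/9 = 2.0000
Σ_{t=1}^{7}(x_t−x̄)(x_{t+2}−x̄) = -6.0000
γ_2 = -6.0000 / 9 = -0.667

-0.667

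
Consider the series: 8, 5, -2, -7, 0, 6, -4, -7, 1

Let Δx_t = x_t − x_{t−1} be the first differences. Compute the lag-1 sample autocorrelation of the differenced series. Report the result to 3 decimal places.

-0.007

First differences Δx: -3, -7, -5, 7, 6, -10, -3, 8
Mean of differences = -0.8750
Numerator Σ(Δx_t−Δx̄)(Δx_{t+1}−Δx̄) = -2.2656
Denominator Σ(Δx_t−Δx̄)² = 334.8750
r_1(Δx) = -2.2656 / 334.8750 = -0.007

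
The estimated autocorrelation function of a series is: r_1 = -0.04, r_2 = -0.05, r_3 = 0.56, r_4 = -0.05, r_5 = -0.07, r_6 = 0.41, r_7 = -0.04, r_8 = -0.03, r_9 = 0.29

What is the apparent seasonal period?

3

The largest autocorrelation is r_3 = 0.56, with weaker echoes at lags 6 (0.41) and 9 (0.29); the remaining lags stay at or below -0.03.
The dominant spike at lag 3 indicates a seasonal period of 3.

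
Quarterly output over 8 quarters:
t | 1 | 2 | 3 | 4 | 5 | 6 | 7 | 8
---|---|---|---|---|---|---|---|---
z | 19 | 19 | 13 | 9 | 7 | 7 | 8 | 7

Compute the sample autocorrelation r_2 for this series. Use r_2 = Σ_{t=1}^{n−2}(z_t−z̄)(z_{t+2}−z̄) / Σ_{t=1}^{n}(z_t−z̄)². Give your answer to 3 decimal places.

0.150

Mean z̄ = (19 + 19 + 13 + 9 + 7 + 7 + 8 + 7)/8 = 11.1250
Deviations from mean: 7.8750, 7.8750, 1.8750, -2.1250, -4.1250, -4.1250, -3.1250, -4.1250
Σ(z_t−z̄)(z_{t+2}−z̄) = (14.7656) + (-16.7344) + (-7.7344) + (8.7656) + (12.8906) + (17.0156) = 28.9688
Denominator Σ(z_t−z̄)² = 192.8750
r_2 = 28.9688 / 192.8750 = 0.150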